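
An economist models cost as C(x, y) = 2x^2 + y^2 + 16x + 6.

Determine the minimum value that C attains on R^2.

-26

C(x,y) separates as P(x) + Q(y) + 6, so its minimum is min P + min Q + 6.
P'(x) = 4x + 16 vanishes at x ∈ {-4}; Q'(y) = 2y vanishes at y ∈ {0}.
Local minima of P (where P''>0): P(-4)=-32. Local minima of Q: Q(0)=0.
So the global minimum of C is P(-4) + Q(0) + 6 = -32 + 0 + 6 = -26, attained at (-4, 0).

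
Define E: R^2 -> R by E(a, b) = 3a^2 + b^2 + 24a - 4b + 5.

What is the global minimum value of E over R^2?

-47

E(a,b) separates as P(a) + Q(b) + 5, so its minimum is min P + min Q + 5.
P'(a) = 6a + 24 vanishes at a ∈ {-4}; Q'(b) = 2b - 4 vanishes at b ∈ {2}.
Local minima of P (where P''>0): P(-4)=-48. Local minima of Q: Q(2)=-4.
So the global minimum of E is P(-4) + Q(2) + 5 = -48 − 4 + 5 = -47, attained at (-4, 2).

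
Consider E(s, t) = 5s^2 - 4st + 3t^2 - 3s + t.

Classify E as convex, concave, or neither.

convex

E is quadratic, so its Hessian is the constant matrix H = [[10, -4], [-4, 6]].
det(H) = 44, tr(H) = 16.
det(H) > 0 and tr(H) > 0, so H is positive definite everywhere: convex.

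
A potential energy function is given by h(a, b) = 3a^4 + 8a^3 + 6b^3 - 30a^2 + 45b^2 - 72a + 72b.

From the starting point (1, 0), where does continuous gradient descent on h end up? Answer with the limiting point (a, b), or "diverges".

h is separable, so gradient descent decouples: a follows -∂h/∂a, b follows -∂h/∂b.
∂h/∂a = 12(a - 2)(a + 1)(a + 3); at a=1 this is -96, so a increases.
∂h/∂b = 18(b + 1)(b + 4); at b=0 this is 72, so b decreases.
a converges to its nearest critical value 2 (a local min of the a-part); b converges to -1. The iterate converges to (2, -1).

(2, -1)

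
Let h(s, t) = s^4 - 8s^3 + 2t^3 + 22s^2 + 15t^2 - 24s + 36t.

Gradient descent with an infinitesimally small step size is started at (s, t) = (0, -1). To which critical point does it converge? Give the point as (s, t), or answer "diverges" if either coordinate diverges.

h is separable, so gradient descent decouples: s follows -∂h/∂s, t follows -∂h/∂t.
∂h/∂s = 4(s - 3)(s - 2)(s - 1); at s=0 this is -24, so s increases.
∂h/∂t = 6(t + 2)(t + 3); at t=-1 this is 12, so t decreases.
s converges to its nearest critical value 1 (a local min of the s-part); t converges to -2. The iterate converges to (1, -2).

(1, -2)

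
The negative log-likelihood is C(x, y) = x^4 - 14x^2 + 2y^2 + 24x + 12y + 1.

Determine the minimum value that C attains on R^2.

-134

C(x,y) separates as P(x) + Q(y) + 1, so its minimum is min P + min Q + 1.
P'(x) = 4(x - 2)(x - 1)(x + 3) vanishes at x ∈ {-3, 1, 2}; Q'(y) = 4y + 12 vanishes at y ∈ {-3}.
Local minima of P (where P''>0): P(-3)=-117, P(2)=8. Local minima of Q: Q(-3)=-18.
So the global minimum of C is P(-3) + Q(-3) + 1 = -117 − 18 + 1 = -134, attained at (-3, -3).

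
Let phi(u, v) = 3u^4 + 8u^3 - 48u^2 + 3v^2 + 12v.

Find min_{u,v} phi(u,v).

phi(u,v) separates as P(u) + Q(v), so its minimum is min P + min Q.
P'(u) = 12u(u - 2)(u + 4) vanishes at u ∈ {-4, 0, 2}; Q'(v) = 6v + 12 vanishes at v ∈ {-2}.
Local minima of P (where P''>0): P(-4)=-512, P(2)=-80. Local minima of Q: Q(-2)=-12.
So the global minimum of phi is P(-4) + Q(-2) = -512 − 12 = -524, attained at (-4, -2).

-524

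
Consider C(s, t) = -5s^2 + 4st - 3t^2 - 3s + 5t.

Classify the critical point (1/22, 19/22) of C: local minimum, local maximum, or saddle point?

local maximum

The Hessian of C is constant: H = [[-10, 4], [4, -6]].
det(H) = (-10)·(-6) − 4² = 44.
det(H) > 0 and tr(H) = -16 < 0, so H is negative definite and the point is a local maximum.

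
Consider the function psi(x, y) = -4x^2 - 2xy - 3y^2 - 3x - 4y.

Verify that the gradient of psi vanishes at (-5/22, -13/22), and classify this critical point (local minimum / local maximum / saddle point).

∇psi = (-8x - 2y - 3, -2x - 6y - 4); substituting (-5/22, -13/22) gives ∇psi = (0, 0), so (-5/22, -13/22) is indeed a critical point.
The Hessian of psi is constant: H = [[-8, -2], [-2, -6]].
det(H) = (-8)·(-6) − (-2)² = 44.
det(H) > 0 and tr(H) = -14 < 0, so H is negative definite and the point is a local maximum.

local maximum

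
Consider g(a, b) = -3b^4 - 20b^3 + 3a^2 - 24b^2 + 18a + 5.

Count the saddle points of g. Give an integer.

g separates as a function of a plus a function of b, so ∇g=0 decouples.
∂g/∂a = 6(a + 3) = 0 at a ∈ {-3}; ∂g/∂b = -12b(b + 1)(b + 4) = 0 at b ∈ {-4, -1, 0}.
The Hessian is diagonal: diag(g_aa, g_bb). Second derivatives: g_aa(-3)=6; g_bb(-4)=-144, g_bb(-1)=36, g_bb(0)=-48.
Saddle points occur where the two diagonal entries have opposite signs: (-3, -4), (-3, 0). Count: 2.

2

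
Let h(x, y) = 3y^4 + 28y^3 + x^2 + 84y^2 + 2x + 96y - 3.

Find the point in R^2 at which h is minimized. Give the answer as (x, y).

(-1, -4)

h(x,y) separates as P(x) + Q(y) − 3, so its minimum is min P + min Q − 3.
P'(x) = 2x + 2 vanishes at x ∈ {-1}; Q'(y) = 12(y + 1)(y + 2)(y + 4) vanishes at y ∈ {-4, -2, -1}.
Local minima of P (where P''>0): P(-1)=-1. Local minima of Q: Q(-4)=-64, Q(-1)=-37.
So the global minimum of h is P(-1) + Q(-4) − 3 = -1 − 64 − 3 = -68, attained at (-1, -4).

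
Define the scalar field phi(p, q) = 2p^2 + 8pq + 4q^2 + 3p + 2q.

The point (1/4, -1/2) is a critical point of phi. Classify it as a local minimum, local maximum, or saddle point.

The Hessian of phi is constant: H = [[4, 8], [8, 8]].
det(H) = 4·8 − 8² = -32.
Since det(H) < 0, H is indefinite and the critical point is a saddle point.

saddle point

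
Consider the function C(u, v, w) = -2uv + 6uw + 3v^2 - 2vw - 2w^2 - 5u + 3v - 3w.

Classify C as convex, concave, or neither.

neither

C is quadratic, so its Hessian is the constant matrix H = [[0, -2, 6], [-2, 6, -2], [6, -2, -4]].
Leading principal minors: 0, -4, -152.
Neither pattern holds ⇒ H is indefinite ⇒ neither convex nor concave.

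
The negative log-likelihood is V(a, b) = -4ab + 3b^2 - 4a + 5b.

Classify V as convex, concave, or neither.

V is quadratic, so its Hessian is the constant matrix H = [[0, -4], [-4, 6]].
det(H) = -16, tr(H) = 6.
det(H) < 0, so H is indefinite: neither convex nor concave.

neither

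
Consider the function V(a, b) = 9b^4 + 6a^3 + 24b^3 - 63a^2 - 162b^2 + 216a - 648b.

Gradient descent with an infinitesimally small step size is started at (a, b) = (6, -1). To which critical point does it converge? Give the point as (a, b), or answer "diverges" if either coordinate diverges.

V is separable, so gradient descent decouples: a follows -∂V/∂a, b follows -∂V/∂b.
∂V/∂a = 18(a - 4)(a - 3); at a=6 this is 108, so a decreases.
∂V/∂b = 36(b - 3)(b + 2)(b + 3); at b=-1 this is -288, so b increases.
a converges to its nearest critical value 4 (a local min of the a-part); b converges to 3. The iterate converges to (4, 3).

(4, 3)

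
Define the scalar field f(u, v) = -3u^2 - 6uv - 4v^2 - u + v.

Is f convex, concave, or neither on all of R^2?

f is quadratic, so its Hessian is the constant matrix H = [[-6, -6], [-6, -8]].
det(H) = 12, tr(H) = -14.
det(H) > 0 and tr(H) < 0, so H is negative definite everywhere: concave.

concave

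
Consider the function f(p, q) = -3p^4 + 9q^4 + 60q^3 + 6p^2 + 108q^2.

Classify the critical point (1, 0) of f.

The mixed partial ∂²f/∂p∂q is 0, so the Hessian at any point is diag(f_pp, f_qq) = diag(12(-3p^2 + 1), 36(3q^2 + 10q + 6)).
At (1, 0): H = diag(-24, 216).
The eigenvalues have opposite signs, so H is indefinite: a saddle point.

saddle point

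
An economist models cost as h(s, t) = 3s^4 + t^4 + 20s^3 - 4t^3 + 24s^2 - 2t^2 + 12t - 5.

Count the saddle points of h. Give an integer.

4

h separates as a function of s plus a function of t, so ∇h=0 decouples.
∂h/∂s = 12s(s + 1)(s + 4) = 0 at s ∈ {-4, -1, 0}; ∂h/∂t = 4(t - 3)(t - 1)(t + 1) = 0 at t ∈ {-1, 1, 3}.
The Hessian is diagonal: diag(h_ss, h_tt). Second derivatives: h_ss(-4)=144, h_ss(-1)=-36, h_ss(0)=48; h_tt(-1)=32, h_tt(1)=-16, h_tt(3)=32.
Saddle points occur where the two diagonal entries have opposite signs: (-4, 1), (-1, -1), (-1, 3), (0, 1). Count: 4.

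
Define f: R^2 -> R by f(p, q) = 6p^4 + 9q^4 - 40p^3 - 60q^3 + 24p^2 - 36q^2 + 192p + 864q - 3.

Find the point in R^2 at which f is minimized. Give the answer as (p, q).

(-1, -2)

f(p,q) separates as A(p) + B(q) − 3, so its minimum is min A + min B − 3.
A'(p) = 24(p - 4)(p - 2)(p + 1) vanishes at p ∈ {-1, 2, 4}; B'(q) = 36(q - 4)(q - 3)(q + 2) vanishes at q ∈ {-2, 3, 4}.
Local minima of A (where A''>0): A(-1)=-122, A(4)=128. Local minima of B: B(-2)=-1248, B(4)=1344.
So the global minimum of f is A(-1) + B(-2) − 3 = -122 − 1248 − 3 = -1373, attained at (-1, -2).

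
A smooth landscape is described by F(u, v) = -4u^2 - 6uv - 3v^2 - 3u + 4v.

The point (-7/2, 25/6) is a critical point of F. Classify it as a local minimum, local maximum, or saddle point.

The Hessian of F is constant: H = [[-8, -6], [-6, -6]].
det(H) = (-8)·(-6) − (-6)² = 12.
det(H) > 0 and tr(H) = -14 < 0, so H is negative definite and the point is a local maximum.

local maximum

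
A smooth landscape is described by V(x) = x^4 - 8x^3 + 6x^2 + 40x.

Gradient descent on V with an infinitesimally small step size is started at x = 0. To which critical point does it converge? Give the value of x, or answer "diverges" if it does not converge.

V'(x) = 4(x - 5)(x - 2)(x + 1), so V'(0) = 40.
Gradient descent moves in the -V' direction, i.e. x is decreasing.
The nearest critical point in that direction is x = -1, where V'' = 72 > 0 (a local minimum). The iterate converges there.

-1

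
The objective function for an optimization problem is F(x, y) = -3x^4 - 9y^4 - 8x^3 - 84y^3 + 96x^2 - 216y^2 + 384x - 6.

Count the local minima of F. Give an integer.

F separates as a function of x plus a function of y, so ∇F=0 decouples.
∂F/∂x = -12(x - 4)(x + 2)(x + 4) = 0 at x ∈ {-4, -2, 4}; ∂F/∂y = -36y(y + 3)(y + 4) = 0 at y ∈ {-4, -3, 0}.
The Hessian is diagonal: diag(F_xx, F_yy). Second derivatives: F_xx(-4)=-192, F_xx(-2)=144, F_xx(4)=-576; F_yy(-4)=-144, F_yy(-3)=108, F_yy(0)=-432.
Local minima occur where both diagonal entries positive: (-2, -3). Count: 1.

1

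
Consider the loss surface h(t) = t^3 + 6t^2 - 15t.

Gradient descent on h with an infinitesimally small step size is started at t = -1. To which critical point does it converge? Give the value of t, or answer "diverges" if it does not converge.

h'(t) = 3(t - 1)(t + 5), so h'(-1) = -24.
Gradient descent moves in the -h' direction, i.e. t is increasing.
The nearest critical point in that direction is t = 1, where h'' = 18 > 0 (a local minimum). The iterate converges there.

1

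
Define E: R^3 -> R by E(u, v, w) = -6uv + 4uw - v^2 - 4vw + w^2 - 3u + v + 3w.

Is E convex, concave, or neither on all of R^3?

E is quadratic, so its Hessian is the constant matrix H = [[0, -6, 4], [-6, -2, -4], [4, -4, 2]].
Leading principal minors: 0, -36, 152.
Neither pattern holds ⇒ H is indefinite ⇒ neither convex nor concave.

neither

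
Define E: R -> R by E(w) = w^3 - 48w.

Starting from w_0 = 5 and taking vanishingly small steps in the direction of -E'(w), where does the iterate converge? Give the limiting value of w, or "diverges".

E'(w) = 3(w - 4)(w + 4), so E'(5) = 27.
Gradient descent moves in the -E' direction, i.e. w is decreasing.
The nearest critical point in that direction is w = 4, where E'' = 24 > 0 (a local minimum). The iterate converges there.

4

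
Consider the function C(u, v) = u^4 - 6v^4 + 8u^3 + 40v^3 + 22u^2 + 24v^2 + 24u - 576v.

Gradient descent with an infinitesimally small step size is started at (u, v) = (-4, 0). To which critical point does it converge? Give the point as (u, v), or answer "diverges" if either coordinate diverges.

C is separable, so gradient descent decouples: u follows -∂C/∂u, v follows -∂C/∂v.
∂C/∂u = 4(u + 1)(u + 2)(u + 3); at u=-4 this is -24, so u increases.
∂C/∂v = -24(v - 4)(v - 3)(v + 2); at v=0 this is -576, so v increases.
u converges to its nearest critical value -3 (a local min of the u-part); v converges to 3. The iterate converges to (-3, 3).

(-3, 3)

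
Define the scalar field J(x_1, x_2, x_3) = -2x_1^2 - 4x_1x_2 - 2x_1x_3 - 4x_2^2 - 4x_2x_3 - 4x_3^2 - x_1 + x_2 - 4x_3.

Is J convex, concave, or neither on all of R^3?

concave

J is quadratic, so its Hessian is the constant matrix H = [[-4, -4, -2], [-4, -8, -4], [-2, -4, -8]].
Leading principal minors: -4, 16, -96.
Signs alternate −, +, − ⇒ H ≺ 0 ⇒ concave.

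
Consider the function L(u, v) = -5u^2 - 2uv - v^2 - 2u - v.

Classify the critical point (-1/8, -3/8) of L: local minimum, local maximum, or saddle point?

The Hessian of L is constant: H = [[-10, -2], [-2, -2]].
det(H) = (-10)·(-2) − (-2)² = 16.
det(H) > 0 and tr(H) = -12 < 0, so H is negative definite and the point is a local maximum.

local maximum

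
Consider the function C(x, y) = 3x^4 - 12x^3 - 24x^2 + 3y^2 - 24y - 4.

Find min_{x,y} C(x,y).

C(x,y) separates as P(x) + Q(y) − 4, so its minimum is min P + min Q − 4.
P'(x) = 12x(x - 4)(x + 1) vanishes at x ∈ {-1, 0, 4}; Q'(y) = 6y - 24 vanishes at y ∈ {4}.
Local minima of P (where P''>0): P(-1)=-9, P(4)=-384. Local minima of Q: Q(4)=-48.
So the global minimum of C is P(4) + Q(4) − 4 = -384 − 48 − 4 = -436, attained at (4, 4).

-436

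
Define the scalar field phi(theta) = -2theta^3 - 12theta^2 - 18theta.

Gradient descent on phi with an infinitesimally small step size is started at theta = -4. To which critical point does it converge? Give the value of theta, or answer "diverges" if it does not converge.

phi'(theta) = -6(theta + 1)(theta + 3), so phi'(-4) = -18.
Gradient descent moves in the -phi' direction, i.e. theta is increasing.
The nearest critical point in that direction is theta = -3, where phi'' = 12 > 0 (a local minimum). The iterate converges there.

-3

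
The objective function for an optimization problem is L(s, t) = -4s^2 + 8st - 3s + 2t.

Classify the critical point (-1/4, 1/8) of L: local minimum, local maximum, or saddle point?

saddle point

The Hessian of L is constant: H = [[-8, 8], [8, 0]].
det(H) = (-8)·0 − 8² = -64.
Since det(H) < 0, H is indefinite and the critical point is a saddle point.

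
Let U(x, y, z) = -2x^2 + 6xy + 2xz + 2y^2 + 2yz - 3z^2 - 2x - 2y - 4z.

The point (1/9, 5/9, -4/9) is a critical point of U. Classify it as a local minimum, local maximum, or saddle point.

The Hessian is constant: H = [[-4, 6, 2], [6, 4, 2], [2, 2, -6]].
Leading principal minors: Δ₁ = -4, Δ₂ = -52, Δ₃ = 360.
The minors fit neither the all-positive nor the alternating-sign pattern, so H is indefinite: a saddle point.

saddle point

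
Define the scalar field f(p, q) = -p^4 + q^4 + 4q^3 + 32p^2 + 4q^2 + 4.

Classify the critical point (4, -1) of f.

The mixed partial ∂²f/∂p∂q is 0, so the Hessian at any point is diag(f_pp, f_qq) = diag(4(-3p^2 + 16), 4(3q^2 + 6q + 2)).
At (4, -1): H = diag(-128, -4).
Both eigenvalues are negative, so H is negative definite: a local maximum.

local maximum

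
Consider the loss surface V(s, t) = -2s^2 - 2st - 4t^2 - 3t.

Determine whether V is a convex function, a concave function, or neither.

concave

V is quadratic, so its Hessian is the constant matrix H = [[-4, -2], [-2, -8]].
det(H) = 28, tr(H) = -12.
det(H) > 0 and tr(H) < 0, so H is negative definite everywhere: concave.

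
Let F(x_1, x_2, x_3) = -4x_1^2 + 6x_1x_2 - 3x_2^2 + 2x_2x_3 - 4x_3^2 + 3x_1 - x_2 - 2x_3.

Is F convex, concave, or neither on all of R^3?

F is quadratic, so its Hessian is the constant matrix H = [[-8, 6, 0], [6, -6, 2], [0, 2, -8]].
Leading principal minors: -8, 12, -64.
Signs alternate −, +, − ⇒ H ≺ 0 ⇒ concave.

concave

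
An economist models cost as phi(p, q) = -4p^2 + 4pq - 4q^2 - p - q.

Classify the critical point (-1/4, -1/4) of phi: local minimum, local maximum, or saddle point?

local maximum

The Hessian of phi is constant: H = [[-8, 4], [4, -8]].
det(H) = (-8)·(-8) − 4² = 48.
det(H) > 0 and tr(H) = -16 < 0, so H is negative definite and the point is a local maximum.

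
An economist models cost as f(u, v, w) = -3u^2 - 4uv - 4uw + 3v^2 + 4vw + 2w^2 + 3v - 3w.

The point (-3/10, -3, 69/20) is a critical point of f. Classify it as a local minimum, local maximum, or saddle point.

The Hessian is constant: H = [[-6, -4, -4], [-4, 6, 4], [-4, 4, 4]].
Leading principal minors: Δ₁ = -6, Δ₂ = -52, Δ₃ = -80.
The minors fit neither the all-positive nor the alternating-sign pattern, so H is indefinite: a saddle point.

saddle point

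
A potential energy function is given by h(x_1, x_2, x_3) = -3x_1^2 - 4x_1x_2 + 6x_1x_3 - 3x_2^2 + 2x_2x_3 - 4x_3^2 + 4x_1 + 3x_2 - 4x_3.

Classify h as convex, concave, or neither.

concave

h is quadratic, so its Hessian is the constant matrix H = [[-6, -4, 6], [-4, -6, 2], [6, 2, -8]].
Leading principal minors: -6, 20, -16.
Signs alternate −, +, − ⇒ H ≺ 0 ⇒ concave.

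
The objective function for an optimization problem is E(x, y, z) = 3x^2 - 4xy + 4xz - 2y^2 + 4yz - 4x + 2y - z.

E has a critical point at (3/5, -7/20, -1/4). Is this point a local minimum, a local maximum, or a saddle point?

The Hessian is constant: H = [[6, -4, 4], [-4, -4, 4], [4, 4, 0]].
Leading principal minors: Δ₁ = 6, Δ₂ = -40, Δ₃ = -160.
The minors fit neither the all-positive nor the alternating-sign pattern, so H is indefinite: a saddle point.

saddle point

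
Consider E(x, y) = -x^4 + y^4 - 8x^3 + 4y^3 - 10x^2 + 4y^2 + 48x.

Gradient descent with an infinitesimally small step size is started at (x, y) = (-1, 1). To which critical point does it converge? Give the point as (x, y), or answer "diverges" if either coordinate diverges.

(-3, 0)

E is separable, so gradient descent decouples: x follows -∂E/∂x, y follows -∂E/∂y.
∂E/∂x = -4(x - 1)(x + 3)(x + 4); at x=-1 this is 48, so x decreases.
∂E/∂y = 4y(y + 1)(y + 2); at y=1 this is 24, so y decreases.
x converges to its nearest critical value -3 (a local min of the x-part); y converges to 0. The iterate converges to (-3, 0).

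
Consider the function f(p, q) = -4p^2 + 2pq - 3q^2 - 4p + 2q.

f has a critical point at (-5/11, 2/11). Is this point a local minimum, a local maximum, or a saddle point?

local maximum

The Hessian of f is constant: H = [[-8, 2], [2, -6]].
det(H) = (-8)·(-6) − 2² = 44.
det(H) > 0 and tr(H) = -14 < 0, so H is negative definite and the point is a local maximum.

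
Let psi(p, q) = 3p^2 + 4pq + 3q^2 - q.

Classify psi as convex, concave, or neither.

psi is quadratic, so its Hessian is the constant matrix H = [[6, 4], [4, 6]].
det(H) = 20, tr(H) = 12.
det(H) > 0 and tr(H) > 0, so H is positive definite everywhere: convex.

convex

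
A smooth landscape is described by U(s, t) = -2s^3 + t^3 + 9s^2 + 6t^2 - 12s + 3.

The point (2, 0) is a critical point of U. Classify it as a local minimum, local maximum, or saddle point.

The mixed partial ∂²U/∂s∂t is 0, so the Hessian at any point is diag(U_ss, U_tt) = diag(6(-2s + 3), 6(t + 2)).
At (2, 0): H = diag(-6, 12).
The eigenvalues have opposite signs, so H is indefinite: a saddle point.

saddle point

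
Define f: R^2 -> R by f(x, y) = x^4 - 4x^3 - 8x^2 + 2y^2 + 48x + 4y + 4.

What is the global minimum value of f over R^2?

-78

f(x,y) separates as P(x) + Q(y) + 4, so its minimum is min P + min Q + 4.
P'(x) = 4(x - 3)(x - 2)(x + 2) vanishes at x ∈ {-2, 2, 3}; Q'(y) = 4y + 4 vanishes at y ∈ {-1}.
Local minima of P (where P''>0): P(-2)=-80, P(3)=45. Local minima of Q: Q(-1)=-2.
So the global minimum of f is P(-2) + Q(-1) + 4 = -80 − 2 + 4 = -78, attained at (-2, -1).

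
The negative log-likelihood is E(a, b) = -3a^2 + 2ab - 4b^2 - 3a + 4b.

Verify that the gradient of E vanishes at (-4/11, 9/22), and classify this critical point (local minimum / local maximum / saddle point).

∇E = (-6a + 2b - 3, 2a - 8b + 4); substituting (-4/11, 9/22) gives ∇E = (0, 0), so (-4/11, 9/22) is indeed a critical point.
The Hessian of E is constant: H = [[-6, 2], [2, -8]].
det(H) = (-6)·(-8) − 2² = 44.
det(H) > 0 and tr(H) = -14 < 0, so H is negative definite and the point is a local maximum.

local maximum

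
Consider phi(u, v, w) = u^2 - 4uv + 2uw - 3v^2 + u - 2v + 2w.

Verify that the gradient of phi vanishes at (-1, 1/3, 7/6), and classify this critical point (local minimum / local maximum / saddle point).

∇phi = (2u - 4v + 2w + 1, -4u - 6v - 2, 2u + 2); substituting (-1, 1/3, 7/6) gives ∇phi = (0, 0, 0), so (-1, 1/3, 7/6) is indeed a critical point.
The Hessian is constant: H = [[2, -4, 2], [-4, -6, 0], [2, 0, 0]].
Leading principal minors: Δ₁ = 2, Δ₂ = -28, Δ₃ = 24.
The minors fit neither the all-positive nor the alternating-sign pattern, so H is indefinite: a saddle point.

saddle point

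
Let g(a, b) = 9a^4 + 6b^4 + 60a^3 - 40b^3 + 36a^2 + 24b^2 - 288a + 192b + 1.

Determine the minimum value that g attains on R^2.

-304

g(a,b) separates as P(a) + Q(b) + 1, so its minimum is min P + min Q + 1.
P'(a) = 36(a - 1)(a + 2)(a + 4) vanishes at a ∈ {-4, -2, 1}; Q'(b) = 24(b - 4)(b - 2)(b + 1) vanishes at b ∈ {-1, 2, 4}.
Local minima of P (where P''>0): P(-4)=192, P(1)=-183. Local minima of Q: Q(-1)=-122, Q(4)=128.
So the global minimum of g is P(1) + Q(-1) + 1 = -183 − 122 + 1 = -304, attained at (1, -1).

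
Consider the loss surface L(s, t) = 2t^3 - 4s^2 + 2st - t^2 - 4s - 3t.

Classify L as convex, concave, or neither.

The term 2t^3 is cubic, so the Hessian is not constant.
∂²L/∂t² = 12t - 2, which takes both signs as t varies (negative for sufficiently negative t). A diagonal entry of the Hessian changing sign means the Hessian is neither positive- nor negative-semidefinite on all of R^2.

neither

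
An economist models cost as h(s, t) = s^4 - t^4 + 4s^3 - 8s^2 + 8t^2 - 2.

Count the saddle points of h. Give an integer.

h separates as a function of s plus a function of t, so ∇h=0 decouples.
∂h/∂s = 4s(s - 1)(s + 4) = 0 at s ∈ {-4, 0, 1}; ∂h/∂t = -4t(t - 2)(t + 2) = 0 at t ∈ {-2, 0, 2}.
The Hessian is diagonal: diag(h_ss, h_tt). Second derivatives: h_ss(-4)=80, h_ss(0)=-16, h_ss(1)=20; h_tt(-2)=-32, h_tt(0)=16, h_tt(2)=-32.
Saddle points occur where the two diagonal entries have opposite signs: (-4, -2), (-4, 2), (0, 0), (1, -2), (1, 2). Count: 5.

5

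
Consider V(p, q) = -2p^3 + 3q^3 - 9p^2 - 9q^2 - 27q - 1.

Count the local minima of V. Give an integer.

1

V separates as a function of p plus a function of q, so ∇V=0 decouples.
∂V/∂p = -6p(p + 3) = 0 at p ∈ {-3, 0}; ∂V/∂q = 9(q - 3)(q + 1) = 0 at q ∈ {-1, 3}.
The Hessian is diagonal: diag(V_pp, V_qq). Second derivatives: V_pp(-3)=18, V_pp(0)=-18; V_qq(-1)=-36, V_qq(3)=36.
Local minima occur where both diagonal entries positive: (-3, 3). Count: 1.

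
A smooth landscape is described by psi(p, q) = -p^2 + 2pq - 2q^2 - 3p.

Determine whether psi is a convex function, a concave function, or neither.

psi is quadratic, so its Hessian is the constant matrix H = [[-2, 2], [2, -4]].
det(H) = 4, tr(H) = -6.
det(H) > 0 and tr(H) < 0, so H is negative definite everywhere: concave.

concave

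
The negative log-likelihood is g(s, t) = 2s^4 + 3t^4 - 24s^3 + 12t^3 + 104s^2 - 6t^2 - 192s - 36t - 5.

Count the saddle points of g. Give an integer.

g separates as a function of s plus a function of t, so ∇g=0 decouples.
∂g/∂s = 8(s - 4)(s - 3)(s - 2) = 0 at s ∈ {2, 3, 4}; ∂g/∂t = 12(t - 1)(t + 1)(t + 3) = 0 at t ∈ {-3, -1, 1}.
The Hessian is diagonal: diag(g_ss, g_tt). Second derivatives: g_ss(2)=16, g_ss(3)=-8, g_ss(4)=16; g_tt(-3)=96, g_tt(-1)=-48, g_tt(1)=96.
Saddle points occur where the two diagonal entries have opposite signs: (2, -1), (3, -3), (3, 1), (4, -1). Count: 4.

4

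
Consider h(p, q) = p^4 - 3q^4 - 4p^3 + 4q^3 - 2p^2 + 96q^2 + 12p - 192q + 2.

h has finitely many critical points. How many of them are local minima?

h separates as a function of p plus a function of q, so ∇h=0 decouples.
∂h/∂p = 4(p - 3)(p - 1)(p + 1) = 0 at p ∈ {-1, 1, 3}; ∂h/∂q = -12(q - 4)(q - 1)(q + 4) = 0 at q ∈ {-4, 1, 4}.
The Hessian is diagonal: diag(h_pp, h_qq). Second derivatives: h_pp(-1)=32, h_pp(1)=-16, h_pp(3)=32; h_qq(-4)=-480, h_qq(1)=180, h_qq(4)=-288.
Local minima occur where both diagonal entries positive: (-1, 1), (3, 1). Count: 2.

2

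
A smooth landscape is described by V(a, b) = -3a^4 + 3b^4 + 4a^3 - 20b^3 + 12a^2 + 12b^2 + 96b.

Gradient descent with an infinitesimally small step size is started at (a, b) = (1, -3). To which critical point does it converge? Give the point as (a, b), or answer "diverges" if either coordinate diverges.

V is separable, so gradient descent decouples: a follows -∂V/∂a, b follows -∂V/∂b.
∂V/∂a = -12a(a - 2)(a + 1); at a=1 this is 24, so a decreases.
∂V/∂b = 12(b - 4)(b - 2)(b + 1); at b=-3 this is -840, so b increases.
a converges to its nearest critical value 0 (a local min of the a-part); b converges to -1. The iterate converges to (0, -1).

(0, -1)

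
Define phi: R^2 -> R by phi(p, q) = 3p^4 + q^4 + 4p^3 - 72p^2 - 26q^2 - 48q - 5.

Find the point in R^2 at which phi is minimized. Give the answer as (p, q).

(-4, 4)

phi(p,q) separates as A(p) + B(q) − 5, so its minimum is min A + min B − 5.
A'(p) = 12p(p - 3)(p + 4) vanishes at p ∈ {-4, 0, 3}; B'(q) = 4(q - 4)(q + 1)(q + 3) vanishes at q ∈ {-3, -1, 4}.
Local minima of A (where A''>0): A(-4)=-640, A(3)=-297. Local minima of B: B(-3)=-9, B(4)=-352.
So the global minimum of phi is A(-4) + B(4) − 5 = -640 − 352 − 5 = -997, attained at (-4, 4).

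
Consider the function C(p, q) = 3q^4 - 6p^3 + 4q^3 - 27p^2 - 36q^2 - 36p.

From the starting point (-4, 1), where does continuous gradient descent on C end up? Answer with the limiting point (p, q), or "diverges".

(-2, 2)

C is separable, so gradient descent decouples: p follows -∂C/∂p, q follows -∂C/∂q.
∂C/∂p = -18(p + 1)(p + 2); at p=-4 this is -108, so p increases.
∂C/∂q = 12q(q - 2)(q + 3); at q=1 this is -48, so q increases.
p converges to its nearest critical value -2 (a local min of the p-part); q converges to 2. The iterate converges to (-2, 2).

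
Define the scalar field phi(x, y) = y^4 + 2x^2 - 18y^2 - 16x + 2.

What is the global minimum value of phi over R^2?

-111

phi(x,y) separates as P(x) + Q(y) + 2, so its minimum is min P + min Q + 2.
P'(x) = 4x - 16 vanishes at x ∈ {4}; Q'(y) = 4y(y - 3)(y + 3) vanishes at y ∈ {-3, 0, 3}.
Local minima of P (where P''>0): P(4)=-32. Local minima of Q: Q(-3)=-81, Q(3)=-81.
So the global minimum of phi is P(4) + Q(-3) + 2 = -32 − 81 + 2 = -111, attained at (4, -3).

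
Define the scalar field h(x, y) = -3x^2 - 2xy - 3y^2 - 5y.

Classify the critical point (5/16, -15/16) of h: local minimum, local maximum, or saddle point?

local maximum

The Hessian of h is constant: H = [[-6, -2], [-2, -6]].
det(H) = (-6)·(-6) − (-2)² = 32.
det(H) > 0 and tr(H) = -12 < 0, so H is negative definite and the point is a local maximum.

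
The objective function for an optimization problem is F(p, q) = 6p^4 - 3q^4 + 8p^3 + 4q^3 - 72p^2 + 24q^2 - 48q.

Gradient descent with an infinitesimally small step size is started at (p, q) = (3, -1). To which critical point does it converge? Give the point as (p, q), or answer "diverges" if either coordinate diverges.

(2, 1)

F is separable, so gradient descent decouples: p follows -∂F/∂p, q follows -∂F/∂q.
∂F/∂p = 24p(p - 2)(p + 3); at p=3 this is 432, so p decreases.
∂F/∂q = -12(q - 2)(q - 1)(q + 2); at q=-1 this is -72, so q increases.
p converges to its nearest critical value 2 (a local min of the p-part); q converges to 1. The iterate converges to (2, 1).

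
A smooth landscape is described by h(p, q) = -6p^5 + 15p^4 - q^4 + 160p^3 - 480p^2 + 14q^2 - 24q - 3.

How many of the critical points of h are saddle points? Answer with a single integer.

h separates as a function of p plus a function of q, so ∇h=0 decouples.
∂h/∂p = -30p(p - 4)(p - 2)(p + 4) = 0 at p ∈ {-4, 0, 2, 4}; ∂h/∂q = -4(q - 2)(q - 1)(q + 3) = 0 at q ∈ {-3, 1, 2}.
The Hessian is diagonal: diag(h_pp, h_qq). Second derivatives: h_pp(-4)=5760, h_pp(0)=-960, h_pp(2)=720, h_pp(4)=-1920; h_qq(-3)=-80, h_qq(1)=16, h_qq(2)=-20.
Saddle points occur where the two diagonal entries have opposite signs: (-4, -3), (-4, 2), (0, 1), (2, -3), (2, 2), (4, 1). Count: 6.

6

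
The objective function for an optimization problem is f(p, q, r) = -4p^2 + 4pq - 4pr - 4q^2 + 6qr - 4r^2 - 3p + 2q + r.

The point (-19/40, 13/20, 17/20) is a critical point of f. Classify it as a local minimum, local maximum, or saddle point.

local maximum

The Hessian is constant: H = [[-8, 4, -4], [4, -8, 6], [-4, 6, -8]].
Leading principal minors: Δ₁ = -8, Δ₂ = 48, Δ₃ = -160.
The minors alternate sign starting negative (−, +, −), so H is negative definite: a local maximum.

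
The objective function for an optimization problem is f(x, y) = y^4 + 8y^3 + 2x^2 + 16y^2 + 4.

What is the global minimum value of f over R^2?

f(x,y) separates as P(x) + Q(y) + 4, so its minimum is min P + min Q + 4.
P'(x) = 4x vanishes at x ∈ {0}; Q'(y) = 4y(y + 2)(y + 4) vanishes at y ∈ {-4, -2, 0}.
Local minima of P (where P''>0): P(0)=0. Local minima of Q: Q(-4)=0, Q(0)=0.
So the global minimum of f is P(0) + Q(-4) + 4 = 0 + 0 + 4 = 4, attained at (0, -4).

4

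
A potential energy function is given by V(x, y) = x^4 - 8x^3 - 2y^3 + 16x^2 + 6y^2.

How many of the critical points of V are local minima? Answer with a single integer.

V separates as a function of x plus a function of y, so ∇V=0 decouples.
∂V/∂x = 4x(x - 4)(x - 2) = 0 at x ∈ {0, 2, 4}; ∂V/∂y = -6y(y - 2) = 0 at y ∈ {0, 2}.
The Hessian is diagonal: diag(V_xx, V_yy). Second derivatives: V_xx(0)=32, V_xx(2)=-16, V_xx(4)=32; V_yy(0)=12, V_yy(2)=-12.
Local minima occur where both diagonal entries positive: (0, 0), (4, 0). Count: 2.

2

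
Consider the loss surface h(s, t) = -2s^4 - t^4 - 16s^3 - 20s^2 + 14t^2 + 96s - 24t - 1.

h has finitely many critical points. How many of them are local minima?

1

h separates as a function of s plus a function of t, so ∇h=0 decouples.
∂h/∂s = -8(s - 1)(s + 3)(s + 4) = 0 at s ∈ {-4, -3, 1}; ∂h/∂t = -4(t - 2)(t - 1)(t + 3) = 0 at t ∈ {-3, 1, 2}.
The Hessian is diagonal: diag(h_ss, h_tt). Second derivatives: h_ss(-4)=-40, h_ss(-3)=32, h_ss(1)=-160; h_tt(-3)=-80, h_tt(1)=16, h_tt(2)=-20.
Local minima occur where both diagonal entries positive: (-3, 1). Count: 1.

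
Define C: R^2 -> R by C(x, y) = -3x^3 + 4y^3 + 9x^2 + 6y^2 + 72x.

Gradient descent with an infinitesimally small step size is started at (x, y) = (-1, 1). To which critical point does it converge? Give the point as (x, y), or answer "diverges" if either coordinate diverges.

(-2, 0)

C is separable, so gradient descent decouples: x follows -∂C/∂x, y follows -∂C/∂y.
∂C/∂x = -9(x - 4)(x + 2); at x=-1 this is 45, so x decreases.
∂C/∂y = 12y(y + 1); at y=1 this is 24, so y decreases.
x converges to its nearest critical value -2 (a local min of the x-part); y converges to 0. The iterate converges to (-2, 0).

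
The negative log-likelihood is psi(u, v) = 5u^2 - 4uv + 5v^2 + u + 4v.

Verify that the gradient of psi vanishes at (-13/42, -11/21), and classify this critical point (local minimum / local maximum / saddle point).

∇psi = (10u - 4v + 1, -4u + 10v + 4); substituting (-13/42, -11/21) gives ∇psi = (0, 0), so (-13/42, -11/21) is indeed a critical point.
The Hessian of psi is constant: H = [[10, -4], [-4, 10]].
det(H) = 10·10 − (-4)² = 84.
det(H) > 0 and tr(H) = 20 > 0, so H is positive definite and the point is a local minimum.

local minimum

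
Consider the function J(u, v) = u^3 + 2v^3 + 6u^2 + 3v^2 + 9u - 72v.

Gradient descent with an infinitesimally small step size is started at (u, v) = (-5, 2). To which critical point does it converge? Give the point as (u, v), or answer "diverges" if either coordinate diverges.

diverges

J is separable, so gradient descent decouples: u follows -∂J/∂u, v follows -∂J/∂v.
∂J/∂u = 3(u + 1)(u + 3); at u=-5 this is 24, so u decreases.
∂J/∂v = 6(v - 3)(v + 4); at v=2 this is -36, so v increases.
The u-coordinate has no critical point in that direction and runs off to infinity.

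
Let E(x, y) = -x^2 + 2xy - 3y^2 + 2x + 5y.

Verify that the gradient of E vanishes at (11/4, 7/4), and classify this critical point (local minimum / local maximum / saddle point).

∇E = (-2x + 2y + 2, 2x - 6y + 5); substituting (11/4, 7/4) gives ∇E = (0, 0), so (11/4, 7/4) is indeed a critical point.
The Hessian of E is constant: H = [[-2, 2], [2, -6]].
det(H) = (-2)·(-6) − 2² = 8.
det(H) > 0 and tr(H) = -8 < 0, so H is negative definite and the point is a local maximum.

local maximum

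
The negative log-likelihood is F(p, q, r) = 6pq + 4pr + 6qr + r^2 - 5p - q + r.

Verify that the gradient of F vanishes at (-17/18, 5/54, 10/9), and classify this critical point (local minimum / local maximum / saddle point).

∇F = (6q + 4r - 5, 6p + 6r - 1, 4p + 6q + 2r + 1); substituting (-17/18, 5/54, 10/9) gives ∇F = (0, 0, 0), so (-17/18, 5/54, 10/9) is indeed a critical point.
The Hessian is constant: H = [[0, 6, 4], [6, 0, 6], [4, 6, 2]].
Leading principal minors: Δ₁ = 0, Δ₂ = -36, Δ₃ = 216.
The minors fit neither the all-positive nor the alternating-sign pattern, so H is indefinite: a saddle point.

saddle point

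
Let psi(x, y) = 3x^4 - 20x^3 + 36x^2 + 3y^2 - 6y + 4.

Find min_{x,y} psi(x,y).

psi(x,y) separates as P(x) + Q(y) + 4, so its minimum is min P + min Q + 4.
P'(x) = 12x(x - 3)(x - 2) vanishes at x ∈ {0, 2, 3}; Q'(y) = 6y - 6 vanishes at y ∈ {1}.
Local minima of P (where P''>0): P(0)=0, P(3)=27. Local minima of Q: Q(1)=-3.
So the global minimum of psi is P(0) + Q(1) + 4 = 0 − 3 + 4 = 1, attained at (0, 1).

1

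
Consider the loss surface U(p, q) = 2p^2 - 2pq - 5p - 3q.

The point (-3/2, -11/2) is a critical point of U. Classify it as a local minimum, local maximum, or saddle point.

The Hessian of U is constant: H = [[4, -2], [-2, 0]].
det(H) = 4·0 − (-2)² = -4.
Since det(H) < 0, H is indefinite and the critical point is a saddle point.

saddle point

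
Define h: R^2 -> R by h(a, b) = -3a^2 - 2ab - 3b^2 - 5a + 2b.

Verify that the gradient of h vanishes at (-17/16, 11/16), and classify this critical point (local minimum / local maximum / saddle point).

local maximum

∇h = (-6a - 2b - 5, -2a - 6b + 2); substituting (-17/16, 11/16) gives ∇h = (0, 0), so (-17/16, 11/16) is indeed a critical point.
The Hessian of h is constant: H = [[-6, -2], [-2, -6]].
det(H) = (-6)·(-6) − (-2)² = 32.
det(H) > 0 and tr(H) = -12 < 0, so H is negative definite and the point is a local maximum.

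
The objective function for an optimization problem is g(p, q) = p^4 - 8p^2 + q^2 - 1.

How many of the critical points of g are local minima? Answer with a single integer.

2

g separates as a function of p plus a function of q, so ∇g=0 decouples.
∂g/∂p = 4p(p - 2)(p + 2) = 0 at p ∈ {-2, 0, 2}; ∂g/∂q = 2q = 0 at q ∈ {0}.
The Hessian is diagonal: diag(g_pp, g_qq). Second derivatives: g_pp(-2)=32, g_pp(0)=-16, g_pp(2)=32; g_qq(0)=2.
Local minima occur where both diagonal entries positive: (-2, 0), (2, 0). Count: 2.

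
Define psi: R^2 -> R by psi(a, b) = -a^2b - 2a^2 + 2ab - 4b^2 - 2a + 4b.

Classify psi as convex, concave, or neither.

neither

The term -a^2b is cubic, so the Hessian is not constant.
∂²psi/∂a² = -2b - 4, which takes both signs as b varies (negative for sufficiently large b). A diagonal entry of the Hessian changing sign means the Hessian is neither positive- nor negative-semidefinite on all of R^2.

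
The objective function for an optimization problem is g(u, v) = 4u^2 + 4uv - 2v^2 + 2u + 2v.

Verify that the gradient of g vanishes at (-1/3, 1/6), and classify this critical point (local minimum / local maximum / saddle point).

saddle point

∇g = (8u + 4v + 2, 4u - 4v + 2); substituting (-1/3, 1/6) gives ∇g = (0, 0), so (-1/3, 1/6) is indeed a critical point.
The Hessian of g is constant: H = [[8, 4], [4, -4]].
det(H) = 8·(-4) − 4² = -48.
Since det(H) < 0, H is indefinite and the critical point is a saddle point.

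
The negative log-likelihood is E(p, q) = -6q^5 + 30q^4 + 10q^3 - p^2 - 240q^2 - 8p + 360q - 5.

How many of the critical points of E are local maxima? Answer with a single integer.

E separates as a function of p plus a function of q, so ∇E=0 decouples.
∂E/∂p = -2(p + 4) = 0 at p ∈ {-4}; ∂E/∂q = -30(q - 3)(q - 2)(q - 1)(q + 2) = 0 at q ∈ {-2, 1, 2, 3}.
The Hessian is diagonal: diag(E_pp, E_qq). Second derivatives: E_pp(-4)=-2; E_qq(-2)=1800, E_qq(1)=-180, E_qq(2)=120, E_qq(3)=-300.
Local maxima occur where both diagonal entries negative: (-4, 1), (-4, 3). Count: 2.

2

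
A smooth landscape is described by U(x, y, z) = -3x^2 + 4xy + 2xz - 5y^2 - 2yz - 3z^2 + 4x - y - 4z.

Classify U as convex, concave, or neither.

concave

U is quadratic, so its Hessian is the constant matrix H = [[-6, 4, 2], [4, -10, -2], [2, -2, -6]].
Leading principal minors: -6, 44, -232.
Signs alternate −, +, − ⇒ H ≺ 0 ⇒ concave.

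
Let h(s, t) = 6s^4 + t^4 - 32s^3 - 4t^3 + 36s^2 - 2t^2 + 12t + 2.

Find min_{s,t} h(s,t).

h(s,t) separates as P(s) + Q(t) + 2, so its minimum is min P + min Q + 2.
P'(s) = 24s(s - 3)(s - 1) vanishes at s ∈ {0, 1, 3}; Q'(t) = 4(t - 3)(t - 1)(t + 1) vanishes at t ∈ {-1, 1, 3}.
Local minima of P (where P''>0): P(0)=0, P(3)=-54. Local minima of Q: Q(-1)=-9, Q(3)=-9.
So the global minimum of h is P(3) + Q(-1) + 2 = -54 − 9 + 2 = -61, attained at (3, -1).

-61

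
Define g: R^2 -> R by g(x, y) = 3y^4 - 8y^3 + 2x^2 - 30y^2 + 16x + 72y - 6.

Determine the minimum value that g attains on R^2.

-190

g(x,y) separates as P(x) + Q(y) − 6, so its minimum is min P + min Q − 6.
P'(x) = 4x + 16 vanishes at x ∈ {-4}; Q'(y) = 12(y - 3)(y - 1)(y + 2) vanishes at y ∈ {-2, 1, 3}.
Local minima of P (where P''>0): P(-4)=-32. Local minima of Q: Q(-2)=-152, Q(3)=-27.
So the global minimum of g is P(-4) + Q(-2) − 6 = -32 − 152 − 6 = -190, attained at (-4, -2).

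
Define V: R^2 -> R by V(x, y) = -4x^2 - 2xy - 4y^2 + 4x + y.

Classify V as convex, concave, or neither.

V is quadratic, so its Hessian is the constant matrix H = [[-8, -2], [-2, -8]].
det(H) = 60, tr(H) = -16.
det(H) > 0 and tr(H) < 0, so H is negative definite everywhere: concave.

concave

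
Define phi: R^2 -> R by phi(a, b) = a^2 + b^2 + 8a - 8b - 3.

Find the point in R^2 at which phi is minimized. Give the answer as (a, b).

phi(a,b) separates as P(a) + Q(b) − 3, so its minimum is min P + min Q − 3.
P'(a) = 2a + 8 vanishes at a ∈ {-4}; Q'(b) = 2b - 8 vanishes at b ∈ {4}.
Local minima of P (where P''>0): P(-4)=-16. Local minima of Q: Q(4)=-16.
So the global minimum of phi is P(-4) + Q(4) − 3 = -16 − 16 − 3 = -35, attained at (-4, 4).

(-4, 4)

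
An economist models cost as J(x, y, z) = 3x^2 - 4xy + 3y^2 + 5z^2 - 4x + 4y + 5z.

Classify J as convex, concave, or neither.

convex

J is quadratic, so its Hessian is the constant matrix H = [[6, -4, 0], [-4, 6, 0], [0, 0, 10]].
Leading principal minors: 6, 20, 200.
All positive ⇒ H ≻ 0 ⇒ convex.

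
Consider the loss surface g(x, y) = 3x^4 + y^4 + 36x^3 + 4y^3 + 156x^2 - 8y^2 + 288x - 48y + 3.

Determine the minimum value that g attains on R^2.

-269

g(x,y) separates as P(x) + Q(y) + 3, so its minimum is min P + min Q + 3.
P'(x) = 12(x + 2)(x + 3)(x + 4) vanishes at x ∈ {-4, -3, -2}; Q'(y) = 4(y - 2)(y + 2)(y + 3) vanishes at y ∈ {-3, -2, 2}.
Local minima of P (where P''>0): P(-4)=-192, P(-2)=-192. Local minima of Q: Q(-3)=45, Q(2)=-80.
So the global minimum of g is P(-4) + Q(2) + 3 = -192 − 80 + 3 = -269, attained at (-4, 2).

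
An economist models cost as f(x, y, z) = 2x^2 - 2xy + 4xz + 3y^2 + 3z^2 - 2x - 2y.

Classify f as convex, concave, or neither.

convex

f is quadratic, so its Hessian is the constant matrix H = [[4, -2, 4], [-2, 6, 0], [4, 0, 6]].
Leading principal minors: 4, 20, 24.
All positive ⇒ H ≻ 0 ⇒ convex.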